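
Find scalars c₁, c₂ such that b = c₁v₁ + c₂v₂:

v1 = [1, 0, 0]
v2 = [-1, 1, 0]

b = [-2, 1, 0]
c1 = -1, c2 = 1

b = -1·v1 + 1·v2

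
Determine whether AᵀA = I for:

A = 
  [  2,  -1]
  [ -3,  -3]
No

AᵀA = 
  [ 13,   7]
  [  7,  10]
≠ I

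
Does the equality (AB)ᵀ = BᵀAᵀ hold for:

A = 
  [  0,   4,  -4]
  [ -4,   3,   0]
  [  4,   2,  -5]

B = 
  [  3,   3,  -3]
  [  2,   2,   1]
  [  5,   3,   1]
Yes

(AB)ᵀ = 
  [-12,  -6,  -9]
  [ -4,  -6,   1]
  [  0,  15, -15]

BᵀAᵀ = 
  [-12,  -6,  -9]
  [ -4,  -6,   1]
  [  0,  15, -15]

Both sides are equal — this is the standard identity (AB)ᵀ = BᵀAᵀ, which holds for all A, B.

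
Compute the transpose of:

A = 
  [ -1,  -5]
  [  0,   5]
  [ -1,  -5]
Aᵀ = 
  [ -1,   0,  -1]
  [ -5,   5,  -5]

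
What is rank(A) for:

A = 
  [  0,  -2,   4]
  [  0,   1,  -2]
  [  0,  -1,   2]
rank(A) = 1

Row reduce:
R2 → R2 + (1/2)·R1
R3 → R3 - (1/2)·R1
REF = 
  [  0,  -2,   4]
  [  0,   0,   0]
  [  0,   0,   0]
Pivot columns: 2 → 1 pivot.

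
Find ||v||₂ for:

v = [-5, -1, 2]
5.477

||v||₂ = √((-5)² + (-1)² + (2)²) = √30 = 5.477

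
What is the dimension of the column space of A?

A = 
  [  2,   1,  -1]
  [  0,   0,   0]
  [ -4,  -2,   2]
dim(Col(A)) = 1

Row reduce:
R3 → R3 + (2)·R1
REF = 
  [  2,   1,  -1]
  [  0,   0,   0]
  [  0,   0,   0]
Pivot columns: 1 → 1 pivot.
dim(Col(A)) = number of pivot columns = 1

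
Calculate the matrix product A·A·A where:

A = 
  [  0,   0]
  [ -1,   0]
A² = A·A:
A²[1,1] = (0)(0) + (0)(-1) = 0
A²[1,2] = (0)(0) + (0)(0) = 0
A²[2,1] = (-1)(0) + (0)(-1) = 0
A²[2,2] = (-1)(0) + (0)(0) = 0
A² = 
  [  0,   0]
  [  0,   0]

A^3 = A^2·A:
A^3[1,1] = (0)(0) + (0)(-1) = 0
A^3[1,2] = (0)(0) + (0)(0) = 0
A^3[2,1] = (0)(0) + (0)(-1) = 0
A^3[2,2] = (0)(0) + (0)(0) = 0
A^3 = 
  [  0,   0]
  [  0,   0]

Therefore
A^3 = 
  [  0,   0]
  [  0,   0]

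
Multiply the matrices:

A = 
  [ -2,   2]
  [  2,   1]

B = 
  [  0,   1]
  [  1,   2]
A is 2×2 and B is 2×2, so AB is 2×2. Each entry is (row of A)·(column of B):
AB[1,1] = (-2)(0) + (2)(1) = 2
AB[1,2] = (-2)(1) + (2)(2) = 2
AB[2,1] = (2)(0) + (1)(1) = 1
AB[2,2] = (2)(1) + (1)(2) = 4

AB = 
  [  2,   2]
  [  1,   4]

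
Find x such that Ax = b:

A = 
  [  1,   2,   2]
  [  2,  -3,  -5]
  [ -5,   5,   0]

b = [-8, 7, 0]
x = [-2, -2, -1]

Row reduce the augmented matrix [A|b]:
R2 → R2 - (2)·R1
R3 → R3 + (5)·R1
R3 → R3 + (15/7)·R2
REF = 
  [    1,     2,     2,    -8]
  [    0,    -7,    -9,    23]
  [    0,     0, -65/7,  65/7]

Back-substitution:
x₃ = (65/7) / (-65/7) = -1
x₂ = (23 - (-9)(-1)) / (-7) = -2
x₁ = (-8 - (2)(-2) - (2)(-1)) / 1 = -2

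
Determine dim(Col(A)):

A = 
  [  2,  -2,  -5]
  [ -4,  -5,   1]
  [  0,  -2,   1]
Row reduce:
R2 → R2 + (2)·R1
R3 → R3 - (2/9)·R2
REF = 
  [  2,  -2,  -5]
  [  0,  -9,  -9]
  [  0,   0,   3]
Pivot columns: 1, 2, 3 → 3 pivots.
dim(Col(A)) = number of pivot columns = 3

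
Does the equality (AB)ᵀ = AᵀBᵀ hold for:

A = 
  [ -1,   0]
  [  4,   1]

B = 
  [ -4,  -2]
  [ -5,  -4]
No

(AB)ᵀ = 
  [  4, -21]
  [  2, -12]

AᵀBᵀ = 
  [ -4, -11]
  [ -2,  -4]

The two matrices differ, so (AB)ᵀ ≠ AᵀBᵀ in general. The correct identity is (AB)ᵀ = BᵀAᵀ.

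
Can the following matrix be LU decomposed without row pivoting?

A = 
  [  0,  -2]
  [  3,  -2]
No.
A[1,1] = 0 but A[2,1] = 3 ≠ 0. Any LU with L unit lower triangular has (LU)[1,1] = U[1,1] and (LU)[2,1] = L[2,1]·U[1,1]; matching A forces U[1,1] = 0, which then forces (LU)[2,1] = 0 ≠ 3. A row swap (pivoting) is required.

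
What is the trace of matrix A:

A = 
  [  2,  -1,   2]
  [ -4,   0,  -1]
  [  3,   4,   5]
7

tr(A) = 2 + 0 + 5 = 7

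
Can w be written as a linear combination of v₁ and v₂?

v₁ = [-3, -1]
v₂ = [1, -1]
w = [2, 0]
Yes

Form the augmented matrix and row-reduce:
[v₁|v₂|w] = 
  [ -3,   1,   2]
  [ -1,  -1,   0]
R2 → R2 - (1/3)·R1
REF = 
  [  -3,    1,    2]
  [   0, -4/3, -2/3]

No row of the form [0 0 | nonzero], so the system is consistent. Back-substitution gives c₁ = -1/2, c₂ = 1/2: w = (-1/2)·v₁ + (1/2)·v₂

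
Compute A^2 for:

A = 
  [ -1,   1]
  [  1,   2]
A² = A·A:
A²[1,1] = (-1)(-1) + (1)(1) = 2
A²[1,2] = (-1)(1) + (1)(2) = 1
A²[2,1] = (1)(-1) + (2)(1) = 1
A²[2,2] = (1)(1) + (2)(2) = 5
A² = 
  [  2,   1]
  [  1,   5]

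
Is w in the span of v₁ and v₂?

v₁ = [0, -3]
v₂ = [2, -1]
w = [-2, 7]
Yes

Form the augmented matrix and row-reduce:
[v₁|v₂|w] = 
  [  0,   2,  -2]
  [ -3,  -1,   7]
Swap R1 ↔ R2
REF = 
  [ -3,  -1,   7]
  [  0,   2,  -2]

No row of the form [0 0 | nonzero], so the system is consistent. Back-substitution gives c₁ = -2, c₂ = -1: w = (-2)·v₁ + (-1)·v₂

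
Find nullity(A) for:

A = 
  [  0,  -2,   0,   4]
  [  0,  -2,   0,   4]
nullity(A) = 3

Row reduce:
R2 → R2 - (1)·R1
REF = 
  [  0,  -2,   0,   4]
  [  0,   0,   0,   0]
Pivot columns: 2 → 1 pivot.
rank(A) = 1, so nullity(A) = 4 - 1 = 3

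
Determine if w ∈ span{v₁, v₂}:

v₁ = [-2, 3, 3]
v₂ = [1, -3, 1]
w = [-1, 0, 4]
Yes

Form the augmented matrix and row-reduce:
[v₁|v₂|w] = 
  [ -2,   1,  -1]
  [  3,  -3,   0]
  [  3,   1,   4]
R2 → R2 + (3/2)·R1
R3 → R3 + (3/2)·R1
R3 → R3 + (5/3)·R2
REF = 
  [  -2,    1,   -1]
  [   0, -3/2, -3/2]
  [   0,    0,    0]

No row of the form [0 0 | nonzero], so the system is consistent. Back-substitution gives c₁ = 1, c₂ = 1: w = (1)·v₁ + (1)·v₂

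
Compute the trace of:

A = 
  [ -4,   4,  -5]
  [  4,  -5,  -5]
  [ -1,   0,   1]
-8

tr(A) = -4 + -5 + 1 = -8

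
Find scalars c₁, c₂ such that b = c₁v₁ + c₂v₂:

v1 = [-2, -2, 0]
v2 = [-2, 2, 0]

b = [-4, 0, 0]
c1 = 1, c2 = 1

b = 1·v1 + 1·v2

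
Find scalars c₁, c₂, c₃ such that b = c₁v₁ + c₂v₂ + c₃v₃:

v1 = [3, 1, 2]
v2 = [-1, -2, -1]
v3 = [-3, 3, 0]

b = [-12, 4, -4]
c1 = -2, c2 = 0, c3 = 2

b = -2·v1 + 0·v2 + 2·v3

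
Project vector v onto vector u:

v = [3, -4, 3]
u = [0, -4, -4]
v·u = (3)(0) + (-4)(-4) + (3)(-4) = 4
u·u = (0)² + (-4)² + (-4)² = 32
proj_u(v) = (v·u / u·u) × u = (4/32) × u = (1/8) × u

proj_u(v) = [0, -1/2, -1/2]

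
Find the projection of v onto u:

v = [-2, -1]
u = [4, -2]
v·u = (-2)(4) + (-1)(-2) = -6
u·u = (4)² + (-2)² = 20
proj_u(v) = (v·u / u·u) × u = (-6/20) × u = (-3/10) × u

proj_u(v) = [-6/5, 3/5]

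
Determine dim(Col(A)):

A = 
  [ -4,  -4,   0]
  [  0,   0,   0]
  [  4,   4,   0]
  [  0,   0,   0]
Row reduce:
R3 → R3 + (1)·R1
REF = 
  [ -4,  -4,   0]
  [  0,   0,   0]
  [  0,   0,   0]
  [  0,   0,   0]
Pivot columns: 1 → 1 pivot.
dim(Col(A)) = number of pivot columns = 1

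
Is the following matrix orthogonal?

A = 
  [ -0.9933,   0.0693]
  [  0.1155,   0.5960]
No

AᵀA = 
  [  1,   0]
  [  0,   0.3600]
≠ I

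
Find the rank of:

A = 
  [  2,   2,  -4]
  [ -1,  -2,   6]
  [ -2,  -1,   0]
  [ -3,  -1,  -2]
Row reduce:
R2 → R2 + (1/2)·R1
R3 → R3 + (1)·R1
R4 → R4 + (3/2)·R1
R3 → R3 + (1)·R2
R4 → R4 + (2)·R2
REF = 
  [  2,   2,  -4]
  [  0,  -1,   4]
  [  0,   0,   0]
  [  0,   0,   0]
Pivot columns: 1, 2 → 2 pivots.

rank(A) = 2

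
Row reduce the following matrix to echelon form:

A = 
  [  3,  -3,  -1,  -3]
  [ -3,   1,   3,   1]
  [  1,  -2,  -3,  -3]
Row operations:
R2 → R2 + (1)·R1
R3 → R3 - (1/3)·R1
R3 → R3 - (1/2)·R2

Resulting echelon form:
REF = 
  [    3,    -3,    -1,    -3]
  [    0,    -2,     2,    -2]
  [    0,     0, -11/3,    -1]

Rank = 3 (number of non-zero pivot rows).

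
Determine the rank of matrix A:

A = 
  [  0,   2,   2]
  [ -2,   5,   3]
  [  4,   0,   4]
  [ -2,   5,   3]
Row reduce:
Swap R1 ↔ R2
R3 → R3 + (2)·R1
R4 → R4 - (1)·R1
R3 → R3 - (5)·R2
REF = 
  [ -2,   5,   3]
  [  0,   2,   2]
  [  0,   0,   0]
  [  0,   0,   0]
Pivot columns: 1, 2 → 2 pivots.

rank(A) = 2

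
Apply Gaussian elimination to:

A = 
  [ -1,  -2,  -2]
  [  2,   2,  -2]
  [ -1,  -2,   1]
Row operations:
R2 → R2 + (2)·R1
R3 → R3 - (1)·R1

Resulting echelon form:
REF = 
  [ -1,  -2,  -2]
  [  0,  -2,  -6]
  [  0,   0,   3]

Rank = 3 (number of non-zero pivot rows).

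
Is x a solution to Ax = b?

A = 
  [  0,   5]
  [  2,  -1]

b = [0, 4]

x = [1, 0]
No

Ax = [0, 2] ≠ b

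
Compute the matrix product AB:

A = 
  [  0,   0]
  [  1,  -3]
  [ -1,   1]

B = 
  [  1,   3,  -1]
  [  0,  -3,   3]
AB = 
  [  0,   0,   0]
  [  1,  12, -10]
  [ -1,  -6,   4]

A is 3×2 and B is 2×3, so AB is 3×3. Each entry is (row of A)·(column of B):
AB[1,1] = (0)(1) + (0)(0) = 0
AB[1,2] = (0)(3) + (0)(-3) = 0
AB[1,3] = (0)(-1) + (0)(3) = 0
AB[2,1] = (1)(1) + (-3)(0) = 1
AB[2,2] = (1)(3) + (-3)(-3) = 12
AB[2,3] = (1)(-1) + (-3)(3) = -10
AB[3,1] = (-1)(1) + (1)(0) = -1
AB[3,2] = (-1)(3) + (1)(-3) = -6
AB[3,3] = (-1)(-1) + (1)(3) = 4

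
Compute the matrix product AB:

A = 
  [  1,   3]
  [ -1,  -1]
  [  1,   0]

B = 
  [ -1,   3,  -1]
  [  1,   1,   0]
AB = 
  [  2,   6,  -1]
  [  0,  -4,   1]
  [ -1,   3,  -1]

A is 3×2 and B is 2×3, so AB is 3×3. Each entry is (row of A)·(column of B):
AB[1,1] = (1)(-1) + (3)(1) = 2
AB[1,2] = (1)(3) + (3)(1) = 6
AB[1,3] = (1)(-1) + (3)(0) = -1
AB[2,1] = (-1)(-1) + (-1)(1) = 0
AB[2,2] = (-1)(3) + (-1)(1) = -4
AB[2,3] = (-1)(-1) + (-1)(0) = 1
AB[3,1] = (1)(-1) + (0)(1) = -1
AB[3,2] = (1)(3) + (0)(1) = 3
AB[3,3] = (1)(-1) + (0)(0) = -1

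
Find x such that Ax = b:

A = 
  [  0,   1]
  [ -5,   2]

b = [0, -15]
x = [3, 0]

Row reduce the augmented matrix [A|b]:
Swap R1 ↔ R2
REF = 
  [ -5,   2, -15]
  [  0,   1,   0]

Back-substitution:
x₂ = 0 / 1 = 0
x₁ = (-15 - (2)(0)) / (-5) = 3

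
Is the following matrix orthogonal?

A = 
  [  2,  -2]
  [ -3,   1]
No

AᵀA = 
  [ 13,  -7]
  [ -7,   5]
≠ I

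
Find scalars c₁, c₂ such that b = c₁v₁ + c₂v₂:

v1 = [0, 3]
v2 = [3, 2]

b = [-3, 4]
c1 = 2, c2 = -1

b = 2·v1 + -1·v2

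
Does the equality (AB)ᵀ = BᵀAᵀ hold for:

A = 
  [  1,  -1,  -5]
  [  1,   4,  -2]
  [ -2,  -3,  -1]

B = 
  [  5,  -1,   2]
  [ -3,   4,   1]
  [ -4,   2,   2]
Yes

(AB)ᵀ = 
  [ 28,   1,   3]
  [-15,  11, -12]
  [ -9,   2,  -9]

BᵀAᵀ = 
  [ 28,   1,   3]
  [-15,  11, -12]
  [ -9,   2,  -9]

Both sides are equal — this is the standard identity (AB)ᵀ = BᵀAᵀ, which holds for all A, B.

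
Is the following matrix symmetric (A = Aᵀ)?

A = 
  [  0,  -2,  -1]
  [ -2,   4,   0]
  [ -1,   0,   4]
Yes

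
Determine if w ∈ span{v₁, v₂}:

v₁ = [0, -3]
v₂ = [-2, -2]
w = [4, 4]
Yes

Form the augmented matrix and row-reduce:
[v₁|v₂|w] = 
  [  0,  -2,   4]
  [ -3,  -2,   4]
Swap R1 ↔ R2
REF = 
  [ -3,  -2,   4]
  [  0,  -2,   4]

No row of the form [0 0 | nonzero], so the system is consistent. Back-substitution gives c₁ = 0, c₂ = -2: w = (0)·v₁ + (-2)·v₂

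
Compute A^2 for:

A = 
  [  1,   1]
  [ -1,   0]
A² = A·A:
A²[1,1] = (1)(1) + (1)(-1) = 0
A²[1,2] = (1)(1) + (1)(0) = 1
A²[2,1] = (-1)(1) + (0)(-1) = -1
A²[2,2] = (-1)(1) + (0)(0) = -1
A² = 
  [  0,   1]
  [ -1,  -1]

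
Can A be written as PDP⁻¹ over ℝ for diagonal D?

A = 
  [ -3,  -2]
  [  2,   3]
Yes

tr(A) = 0, det(A) = -5
Characteristic polynomial: λ² - tr(A)λ + det(A) = λ² - 5
λ² - 5 = 0  ⇒  λ = (0 ± √((0)² - 4·(-5)))/2 = (0 ± √(20))/2
  = √5,  -√5
Eigenvalues: √5, -√5  (≈ 2.236, -2.236)
The two irrational eigenvalues are distinct (simple), so each has alg. mult. = geom. mult. = 1.
Sum of geometric multiplicities equals n, so A has n independent eigenvectors.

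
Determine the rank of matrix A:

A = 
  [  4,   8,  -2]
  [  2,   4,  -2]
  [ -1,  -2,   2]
rank(A) = 2

Row reduce:
R2 → R2 - (1/2)·R1
R3 → R3 + (1/4)·R1
R3 → R3 + (3/2)·R2
REF = 
  [  4,   8,  -2]
  [  0,   0,  -1]
  [  0,   0,   0]
Pivot columns: 1, 3 → 2 pivots.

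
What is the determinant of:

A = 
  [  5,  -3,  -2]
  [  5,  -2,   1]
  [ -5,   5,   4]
Cofactor expansion along row 1:
det(A) = (5)·((-2)(4) - (1)(5)) - (-3)·((5)(4) - (1)(-5)) + (-2)·((5)(5) - (-2)(-5))
  = (5)(-13) - (-3)(25) + (-2)(15)
  = -20

det(A) = -20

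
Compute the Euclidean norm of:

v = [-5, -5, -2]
7.348

||v||₂ = √((-5)² + (-5)² + (-2)²) = √54 = 7.348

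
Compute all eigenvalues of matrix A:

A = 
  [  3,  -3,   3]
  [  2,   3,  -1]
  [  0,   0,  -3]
λ = -3, 3 + i√6, 3 - i√6  (≈ -3, 3 + 2.449i, 3 - 2.449i)

Characteristic polynomial: det(λI - A) = λ³ - 3λ² - 3λ + 45
Testing integer divisors of the constant term: p(-3) = 0, so (λ + 3) is a factor:
p(λ) = (λ + 3)(λ² - 6λ + 15)
λ² - 6λ + 15 = 0  ⇒  λ = (6 ± √((-6)² - 4·(15)))/2 = (6 ± √(-24))/2
  = 3 + i√6,  3 - i√6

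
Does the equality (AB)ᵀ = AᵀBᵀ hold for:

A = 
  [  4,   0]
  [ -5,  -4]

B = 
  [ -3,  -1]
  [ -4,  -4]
No

(AB)ᵀ = 
  [-12,  31]
  [ -4,  21]

AᵀBᵀ = 
  [ -7,   4]
  [  4,  16]

The two matrices differ, so (AB)ᵀ ≠ AᵀBᵀ in general. The correct identity is (AB)ᵀ = BᵀAᵀ.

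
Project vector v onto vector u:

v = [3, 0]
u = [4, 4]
v·u = (3)(4) + (0)(4) = 12
u·u = (4)² + (4)² = 32
proj_u(v) = (v·u / u·u) × u = (12/32) × u = (3/8) × u

proj_u(v) = [3/2, 3/2]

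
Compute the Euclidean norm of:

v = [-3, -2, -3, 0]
4.69

||v||₂ = √((-3)² + (-2)² + (-3)² + (0)²) = √22 = 4.69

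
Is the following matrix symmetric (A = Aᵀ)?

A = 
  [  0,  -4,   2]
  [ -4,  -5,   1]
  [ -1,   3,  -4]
No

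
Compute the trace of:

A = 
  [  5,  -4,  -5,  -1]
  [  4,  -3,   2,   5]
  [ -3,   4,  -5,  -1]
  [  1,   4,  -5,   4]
1

tr(A) = 5 + -3 + -5 + 4 = 1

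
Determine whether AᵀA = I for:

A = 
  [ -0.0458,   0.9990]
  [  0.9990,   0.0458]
Yes

AᵀA = 
  [  1.0001,   0]
  [  0,   1.0001]
≈ I (equal to I up to the 4-dp rounding of the entries)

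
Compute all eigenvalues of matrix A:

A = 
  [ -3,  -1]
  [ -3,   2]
tr(A) = -1, det(A) = -9
Characteristic polynomial: λ² - tr(A)λ + det(A) = λ² + λ - 9
λ² + λ - 9 = 0  ⇒  λ = (-1 ± √((1)² - 4·(-9)))/2 = (-1 ± √(37))/2
  = (-1 + √37)/2,  (-1 - √37)/2

λ = (-1 + √37)/2, (-1 - √37)/2  (≈ 2.541, -3.541)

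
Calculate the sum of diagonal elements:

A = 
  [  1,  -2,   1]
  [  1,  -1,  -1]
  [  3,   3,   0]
0

tr(A) = 1 + -1 + 0 = 0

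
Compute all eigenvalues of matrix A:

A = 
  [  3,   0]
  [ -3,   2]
tr(A) = 5, det(A) = 6
Characteristic polynomial: λ² - tr(A)λ + det(A) = λ² - 5λ + 6
λ² - 5λ + 6 = (λ - 2)(λ - 3)

λ = 3, 2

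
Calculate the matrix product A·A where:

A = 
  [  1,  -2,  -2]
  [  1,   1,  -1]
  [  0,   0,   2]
A² = A·A:
A²[1,1] = (1)(1) + (-2)(1) + (-2)(0) = -1
A²[1,2] = (1)(-2) + (-2)(1) + (-2)(0) = -4
A²[1,3] = (1)(-2) + (-2)(-1) + (-2)(2) = -4
A²[2,1] = (1)(1) + (1)(1) + (-1)(0) = 2
A²[2,2] = (1)(-2) + (1)(1) + (-1)(0) = -1
A²[2,3] = (1)(-2) + (1)(-1) + (-1)(2) = -5
A²[3,1] = (0)(1) + (0)(1) + (2)(0) = 0
A²[3,2] = (0)(-2) + (0)(1) + (2)(0) = 0
A²[3,3] = (0)(-2) + (0)(-1) + (2)(2) = 4
A² = 
  [ -1,  -4,  -4]
  [  2,  -1,  -5]
  [  0,   0,   4]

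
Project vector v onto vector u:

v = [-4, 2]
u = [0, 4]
proj_u(v) = [0, 2]

v·u = (-4)(0) + (2)(4) = 8
u·u = (0)² + (4)² = 16
proj_u(v) = (v·u / u·u) × u = (8/16) × u = (1/2) × u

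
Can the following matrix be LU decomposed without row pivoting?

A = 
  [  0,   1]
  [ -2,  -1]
No.
A[1,1] = 0 but A[2,1] = -2 ≠ 0. Any LU with L unit lower triangular has (LU)[1,1] = U[1,1] and (LU)[2,1] = L[2,1]·U[1,1]; matching A forces U[1,1] = 0, which then forces (LU)[2,1] = 0 ≠ -2. A row swap (pivoting) is required.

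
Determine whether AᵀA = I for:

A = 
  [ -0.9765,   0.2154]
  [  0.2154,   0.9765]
Yes

AᵀA = 
  [  0.9999,   0]
  [  0,   0.9999]
≈ I (equal to I up to the 4-dp rounding of the entries)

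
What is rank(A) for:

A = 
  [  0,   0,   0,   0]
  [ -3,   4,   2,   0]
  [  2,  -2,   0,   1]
Row reduce:
Swap R1 ↔ R2
R3 → R3 + (2/3)·R1
Swap R2 ↔ R3
REF = 
  [ -3,   4,   2,   0]
  [  0, 2/3, 4/3,   1]
  [  0,   0,   0,   0]
Pivot columns: 1, 2 → 2 pivots.

rank(A) = 2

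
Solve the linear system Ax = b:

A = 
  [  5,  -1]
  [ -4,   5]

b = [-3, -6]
Row reduce the augmented matrix [A|b]:
R2 → R2 + (4/5)·R1
REF = 
  [    5,    -1,    -3]
  [    0,  21/5, -42/5]

Back-substitution:
x₂ = (-42/5) / (21/5) = -2
x₁ = (-3 - (-1)(-2)) / 5 = -1

x = [-1, -2]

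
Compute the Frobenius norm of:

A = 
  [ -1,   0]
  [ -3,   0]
||A||_F = 3.162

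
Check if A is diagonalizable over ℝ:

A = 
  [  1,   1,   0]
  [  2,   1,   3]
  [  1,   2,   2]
Yes

Characteristic polynomial: det(λI - A) = λ³ - 4λ² - 3λ + 5
By the rational root theorem any rational root is an integer dividing 5; none of those is a root, so p(λ) has no rational roots and hence (being an irreducible cubic) no repeated roots.
Discriminant of the cubic: Δ = 1937
Δ > 0 ⇒ three distinct real eigenvalues: λ ≈ -1.295, 0.8727, 4.423
Three distinct real eigenvalues, so A has 3 independent eigenvectors.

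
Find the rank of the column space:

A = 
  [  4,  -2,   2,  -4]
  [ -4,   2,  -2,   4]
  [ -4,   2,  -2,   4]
dim(Col(A)) = 1

Row reduce:
R2 → R2 + (1)·R1
R3 → R3 + (1)·R1
REF = 
  [  4,  -2,   2,  -4]
  [  0,   0,   0,   0]
  [  0,   0,   0,   0]
Pivot columns: 1 → 1 pivot.
dim(Col(A)) = number of pivot columns = 1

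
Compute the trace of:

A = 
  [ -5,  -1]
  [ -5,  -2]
-7

tr(A) = -5 + -2 = -7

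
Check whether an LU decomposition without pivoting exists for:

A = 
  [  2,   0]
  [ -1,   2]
Yes.
A[1,1] = 2 ≠ 0, so Gaussian elimination proceeds without a row swap: multiplier ℓ₂₁ = (-1)/(2) = -1/2, and U[2,2] = 2 - (-1/2)(0) = 2.
L = 
  [   1,    0]
  [-1/2,    1]
U = 
  [  2,   0]
  [  0,   2]
Check row 2 of LU: [(-1/2)(2), (-1/2)(0) + 2] = [-1, 2] = row 2 of A ✓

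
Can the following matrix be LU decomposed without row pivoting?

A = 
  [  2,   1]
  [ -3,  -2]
Yes.
A[1,1] = 2 ≠ 0, so Gaussian elimination proceeds without a row swap: multiplier ℓ₂₁ = (-3)/(2) = -3/2, and U[2,2] = -2 - (-3/2)(1) = -1/2.
L = 
  [   1,    0]
  [-3/2,    1]
U = 
  [   2,    1]
  [   0, -1/2]
Check row 2 of LU: [(-3/2)(2), (-3/2)(1) + (-1/2)] = [-3, -2] = row 2 of A ✓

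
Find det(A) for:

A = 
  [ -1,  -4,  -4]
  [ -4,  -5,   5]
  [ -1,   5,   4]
101

Cofactor expansion along row 1:
det(A) = (-1)·((-5)(4) - (5)(5)) - (-4)·((-4)(4) - (5)(-1)) + (-4)·((-4)(5) - (-5)(-1))
  = (-1)(-45) - (-4)(-11) + (-4)(-25)
  = 101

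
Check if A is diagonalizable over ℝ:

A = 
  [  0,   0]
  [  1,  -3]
Yes

tr(A) = -3, det(A) = 0
Characteristic polynomial: λ² - tr(A)λ + det(A) = λ² + 3λ
λ² + 3λ = λ(λ + 3)
Eigenvalues: 0, -3
λ=-3: alg. mult. = 1, geom. mult. = 2 - rank(A - (-3)I) = 2 - 1 = 1
λ=0: alg. mult. = 1, geom. mult. = 2 - rank(A - (0)I) = 2 - 1 = 1
Sum of geometric multiplicities equals n, so A has n independent eigenvectors.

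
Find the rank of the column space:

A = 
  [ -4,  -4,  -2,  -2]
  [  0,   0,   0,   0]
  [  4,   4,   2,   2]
Row reduce:
R3 → R3 + (1)·R1
REF = 
  [ -4,  -4,  -2,  -2]
  [  0,   0,   0,   0]
  [  0,   0,   0,   0]
Pivot columns: 1 → 1 pivot.
dim(Col(A)) = number of pivot columns = 1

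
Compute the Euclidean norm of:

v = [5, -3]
5.831

||v||₂ = √((5)² + (-3)²) = √34 = 5.831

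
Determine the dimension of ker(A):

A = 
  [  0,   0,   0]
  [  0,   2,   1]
nullity(A) = 2

Row reduce:
Swap R1 ↔ R2
REF = 
  [  0,   2,   1]
  [  0,   0,   0]
Pivot columns: 2 → 1 pivot.
rank(A) = 1, so nullity(A) = 3 - 1 = 2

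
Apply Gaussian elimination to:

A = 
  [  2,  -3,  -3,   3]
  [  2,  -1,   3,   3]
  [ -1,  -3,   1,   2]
Row operations:
R2 → R2 - (1)·R1
R3 → R3 + (1/2)·R1
R3 → R3 + (9/4)·R2

Resulting echelon form:
REF = 
  [  2,  -3,  -3,   3]
  [  0,   2,   6,   0]
  [  0,   0,  13, 7/2]

Rank = 3 (number of non-zero pivot rows).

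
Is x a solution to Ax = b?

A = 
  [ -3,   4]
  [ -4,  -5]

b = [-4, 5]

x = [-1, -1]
No

Ax = [-1, 9] ≠ b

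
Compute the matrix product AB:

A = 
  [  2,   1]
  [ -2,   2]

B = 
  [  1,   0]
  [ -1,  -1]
AB = 
  [  1,  -1]
  [ -4,  -2]

A is 2×2 and B is 2×2, so AB is 2×2. Each entry is (row of A)·(column of B):
AB[1,1] = (2)(1) + (1)(-1) = 1
AB[1,2] = (2)(0) + (1)(-1) = -1
AB[2,1] = (-2)(1) + (2)(-1) = -4
AB[2,2] = (-2)(0) + (2)(-1) = -2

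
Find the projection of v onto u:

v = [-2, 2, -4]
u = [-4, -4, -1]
proj_u(v) = [-16/33, -16/33, -4/33]

v·u = (-2)(-4) + (2)(-4) + (-4)(-1) = 4
u·u = (-4)² + (-4)² + (-1)² = 33
proj_u(v) = (v·u / u·u) × u = (4/33) × u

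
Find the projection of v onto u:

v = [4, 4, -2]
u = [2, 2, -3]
v·u = (4)(2) + (4)(2) + (-2)(-3) = 22
u·u = (2)² + (2)² + (-3)² = 17
proj_u(v) = (v·u / u·u) × u = (22/17) × u

proj_u(v) = [44/17, 44/17, -66/17]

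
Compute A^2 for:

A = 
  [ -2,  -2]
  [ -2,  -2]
A² = A·A:
A²[1,1] = (-2)(-2) + (-2)(-2) = 8
A²[1,2] = (-2)(-2) + (-2)(-2) = 8
A²[2,1] = (-2)(-2) + (-2)(-2) = 8
A²[2,2] = (-2)(-2) + (-2)(-2) = 8
A² = 
  [  8,   8]
  [  8,   8]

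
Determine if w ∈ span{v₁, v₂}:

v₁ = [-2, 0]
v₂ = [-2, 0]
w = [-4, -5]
No

Form the augmented matrix and row-reduce:
[v₁|v₂|w] = 
  [ -2,  -2,  -4]
  [  0,   0,  -5]
(already in echelon form — no row operations needed)

Row 2 reads [0 0 | -5], i.e. 0 = -5, so the system is inconsistent and w ∉ span{v₁, v₂}.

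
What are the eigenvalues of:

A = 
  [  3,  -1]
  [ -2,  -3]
tr(A) = 0, det(A) = -11
Characteristic polynomial: λ² - tr(A)λ + det(A) = λ² - 11
λ² - 11 = 0  ⇒  λ = (0 ± √((0)² - 4·(-11)))/2 = (0 ± √(44))/2
  = √11,  -√11

λ = √11, -√11  (≈ 3.317, -3.317)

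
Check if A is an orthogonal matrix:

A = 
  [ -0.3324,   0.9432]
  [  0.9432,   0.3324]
Yes

AᵀA = 
  [  1.0001,   0]
  [  0,   1.0001]
≈ I (equal to I up to the 4-dp rounding of the entries)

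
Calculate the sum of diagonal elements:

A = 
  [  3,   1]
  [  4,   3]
6

tr(A) = 3 + 3 = 6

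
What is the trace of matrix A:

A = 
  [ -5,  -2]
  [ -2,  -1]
-6

tr(A) = -5 + -1 = -6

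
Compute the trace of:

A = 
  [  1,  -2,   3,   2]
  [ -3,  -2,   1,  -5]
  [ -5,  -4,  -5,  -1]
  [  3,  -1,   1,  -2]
-8

tr(A) = 1 + -2 + -5 + -2 = -8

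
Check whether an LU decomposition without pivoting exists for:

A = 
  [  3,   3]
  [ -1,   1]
Yes.
A[1,1] = 3 ≠ 0, so Gaussian elimination proceeds without a row swap: multiplier ℓ₂₁ = (-1)/(3) = -1/3, and U[2,2] = 1 - (-1/3)(3) = 2.
L = 
  [   1,    0]
  [-1/3,    1]
U = 
  [  3,   3]
  [  0,   2]
Check row 2 of LU: [(-1/3)(3), (-1/3)(3) + 2] = [-1, 1] = row 2 of A ✓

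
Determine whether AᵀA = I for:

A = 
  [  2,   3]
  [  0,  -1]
No

AᵀA = 
  [  4,   6]
  [  6,  10]
≠ I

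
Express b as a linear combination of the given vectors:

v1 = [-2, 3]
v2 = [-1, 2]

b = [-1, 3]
c1 = -1, c2 = 3

b = -1·v1 + 3·v2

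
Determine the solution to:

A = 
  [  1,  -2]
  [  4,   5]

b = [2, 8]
Row reduce the augmented matrix [A|b]:
R2 → R2 - (4)·R1
REF = 
  [  1,  -2,   2]
  [  0,  13,   0]

Back-substitution:
x₂ = 0 / 13 = 0
x₁ = (2 - (-2)(0)) / 1 = 2

x = [2, 0]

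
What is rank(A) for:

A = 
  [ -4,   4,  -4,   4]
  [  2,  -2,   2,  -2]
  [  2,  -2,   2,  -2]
Row reduce:
R2 → R2 + (1/2)·R1
R3 → R3 + (1/2)·R1
REF = 
  [ -4,   4,  -4,   4]
  [  0,   0,   0,   0]
  [  0,   0,   0,   0]
Pivot columns: 1 → 1 pivot.

rank(A) = 1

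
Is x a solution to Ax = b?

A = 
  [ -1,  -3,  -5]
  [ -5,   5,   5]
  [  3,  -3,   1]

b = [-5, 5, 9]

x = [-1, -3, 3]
Yes

Ax = [-5, 5, 9] = b ✓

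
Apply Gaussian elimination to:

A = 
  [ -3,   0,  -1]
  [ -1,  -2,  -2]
Row operations:
R2 → R2 - (1/3)·R1

Resulting echelon form:
REF = 
  [  -3,    0,   -1]
  [   0,   -2, -5/3]

Rank = 2 (number of non-zero pivot rows).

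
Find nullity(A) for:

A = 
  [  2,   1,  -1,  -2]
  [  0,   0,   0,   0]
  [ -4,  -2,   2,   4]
nullity(A) = 3

Row reduce:
R3 → R3 + (2)·R1
REF = 
  [  2,   1,  -1,  -2]
  [  0,   0,   0,   0]
  [  0,   0,   0,   0]
Pivot columns: 1 → 1 pivot.
rank(A) = 1, so nullity(A) = 4 - 1 = 3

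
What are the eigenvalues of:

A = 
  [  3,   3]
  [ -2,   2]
tr(A) = 5, det(A) = 12
Characteristic polynomial: λ² - tr(A)λ + det(A) = λ² - 5λ + 12
λ² - 5λ + 12 = 0  ⇒  λ = (5 ± √((-5)² - 4·(12)))/2 = (5 ± √(-23))/2
  = (5 + i√23)/2,  (5 - i√23)/2

λ = (5 + i√23)/2, (5 - i√23)/2  (≈ 2.5 + 2.398i, 2.5 - 2.398i)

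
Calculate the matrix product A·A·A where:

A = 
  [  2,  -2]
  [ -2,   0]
A² = A·A:
A²[1,1] = (2)(2) + (-2)(-2) = 8
A²[1,2] = (2)(-2) + (-2)(0) = -4
A²[2,1] = (-2)(2) + (0)(-2) = -4
A²[2,2] = (-2)(-2) + (0)(0) = 4
A² = 
  [  8,  -4]
  [ -4,   4]

A^3 = A^2·A:
A^3[1,1] = (8)(2) + (-4)(-2) = 24
A^3[1,2] = (8)(-2) + (-4)(0) = -16
A^3[2,1] = (-4)(2) + (4)(-2) = -16
A^3[2,2] = (-4)(-2) + (4)(0) = 8
A^3 = 
  [ 24, -16]
  [-16,   8]

Therefore
A^3 = 
  [ 24, -16]
  [-16,   8]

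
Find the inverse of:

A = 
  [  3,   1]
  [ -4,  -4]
det(A) = (3)(-4) - (1)(-4) = -8
For a 2×2 matrix, A⁻¹ = (1/det(A)) · [[d, -b], [-c, a]]
    = (-1/8) · [[-4, -1], [4, 3]]

A⁻¹ = 
  [ 1/2,  1/8]
  [-1/2, -3/8]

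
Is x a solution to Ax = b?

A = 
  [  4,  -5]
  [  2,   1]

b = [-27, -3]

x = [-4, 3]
No

Ax = [-31, -5] ≠ b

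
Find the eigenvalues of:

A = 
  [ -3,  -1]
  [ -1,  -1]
tr(A) = -4, det(A) = 2
Characteristic polynomial: λ² - tr(A)λ + det(A) = λ² + 4λ + 2
λ² + 4λ + 2 = 0  ⇒  λ = (-4 ± √((4)² - 4·(2)))/2 = (-4 ± √(8))/2
  = -2 + √2,  -2 - √2

λ = -2 + √2, -2 - √2  (≈ -0.5858, -3.414)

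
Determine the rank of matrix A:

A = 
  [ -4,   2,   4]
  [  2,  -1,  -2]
rank(A) = 1

Row reduce:
R2 → R2 + (1/2)·R1
REF = 
  [ -4,   2,   4]
  [  0,   0,   0]
Pivot columns: 1 → 1 pivot.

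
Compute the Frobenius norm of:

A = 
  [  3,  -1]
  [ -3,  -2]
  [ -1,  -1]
||A||_F = 5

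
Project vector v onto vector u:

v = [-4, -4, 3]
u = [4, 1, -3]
v·u = (-4)(4) + (-4)(1) + (3)(-3) = -29
u·u = (4)² + (1)² + (-3)² = 26
proj_u(v) = (v·u / u·u) × u = (-29/26) × u

proj_u(v) = [-58/13, -29/26, 87/26]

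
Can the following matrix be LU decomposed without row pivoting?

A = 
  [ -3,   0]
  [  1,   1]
Yes.
A[1,1] = -3 ≠ 0, so Gaussian elimination proceeds without a row swap: multiplier ℓ₂₁ = (1)/(-3) = -1/3, and U[2,2] = 1 - (-1/3)(0) = 1.
L = 
  [   1,    0]
  [-1/3,    1]
U = 
  [ -3,   0]
  [  0,   1]
Check row 2 of LU: [(-1/3)(-3), (-1/3)(0) + 1] = [1, 1] = row 2 of A ✓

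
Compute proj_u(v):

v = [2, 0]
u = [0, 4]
proj_u(v) = [0, 0]

v·u = (2)(0) + (0)(4) = 0
u·u = (0)² + (4)² = 16
proj_u(v) = (v·u / u·u) × u = (0/16) × u = (0) × u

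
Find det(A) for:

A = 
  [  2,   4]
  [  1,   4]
4

For a 2×2 matrix, det = ad - bc = (2)(4) - (4)(1) = 4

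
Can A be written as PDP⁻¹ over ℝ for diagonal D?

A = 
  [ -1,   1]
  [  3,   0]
Yes

tr(A) = -1, det(A) = -3
Characteristic polynomial: λ² - tr(A)λ + det(A) = λ² + λ - 3
λ² + λ - 3 = 0  ⇒  λ = (-1 ± √((1)² - 4·(-3)))/2 = (-1 ± √(13))/2
  = (-1 + √13)/2,  (-1 - √13)/2
Eigenvalues: (-1 + √13)/2, (-1 - √13)/2  (≈ 1.303, -2.303)
The two irrational eigenvalues are distinct (simple), so each has alg. mult. = geom. mult. = 1.
Sum of geometric multiplicities equals n, so A has n independent eigenvectors.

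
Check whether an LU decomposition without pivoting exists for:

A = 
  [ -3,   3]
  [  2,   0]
Yes.
A[1,1] = -3 ≠ 0, so Gaussian elimination proceeds without a row swap: multiplier ℓ₂₁ = (2)/(-3) = -2/3, and U[2,2] = 0 - (-2/3)(3) = 2.
L = 
  [   1,    0]
  [-2/3,    1]
U = 
  [ -3,   3]
  [  0,   2]
Check row 2 of LU: [(-2/3)(-3), (-2/3)(3) + 2] = [2, 0] = row 2 of A ✓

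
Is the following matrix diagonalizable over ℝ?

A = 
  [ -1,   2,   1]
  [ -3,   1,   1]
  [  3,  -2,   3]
No

Characteristic polynomial: det(λI - A) = λ³ - 3λ² + 4λ - 22
By the rational root theorem any rational root is an integer dividing 22; none of those is a root, so p(λ) has no rational roots and hence (being an irreducible cubic) no repeated roots.
Discriminant of the cubic: Δ = -10804
Δ < 0 ⇒ one real eigenvalue and a complex-conjugate pair: λ ≈ 3.592, -0.2959 + 2.457i, -0.2959 - 2.457i
Has complex eigenvalues (not diagonalizable over ℝ).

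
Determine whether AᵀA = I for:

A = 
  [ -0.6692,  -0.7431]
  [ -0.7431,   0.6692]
Yes

AᵀA = 
  [  1,   0]
  [  0,   1]
≈ I (equal to I up to the 4-dp rounding of the entries)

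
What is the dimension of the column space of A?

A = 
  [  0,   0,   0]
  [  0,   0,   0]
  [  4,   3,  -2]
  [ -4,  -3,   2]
dim(Col(A)) = 1

Row reduce:
Swap R1 ↔ R3
R4 → R4 + (1)·R1
REF = 
  [  4,   3,  -2]
  [  0,   0,   0]
  [  0,   0,   0]
  [  0,   0,   0]
Pivot columns: 1 → 1 pivot.
dim(Col(A)) = number of pivot columns = 1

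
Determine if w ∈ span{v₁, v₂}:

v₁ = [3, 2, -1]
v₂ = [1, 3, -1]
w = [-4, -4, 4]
No

Form the augmented matrix and row-reduce:
[v₁|v₂|w] = 
  [  3,   1,  -4]
  [  2,   3,  -4]
  [ -1,  -1,   4]
R2 → R2 - (2/3)·R1
R3 → R3 + (1/3)·R1
R3 → R3 + (2/7)·R2
REF = 
  [   3,    1,   -4]
  [   0,  7/3, -4/3]
  [   0,    0, 16/7]

Row 3 reads [0 0 | 16/7], i.e. 0 = 16/7, so the system is inconsistent and w ∉ span{v₁, v₂}.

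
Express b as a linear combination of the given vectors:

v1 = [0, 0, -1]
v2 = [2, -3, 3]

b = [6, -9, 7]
c1 = 2, c2 = 3

b = 2·v1 + 3·v2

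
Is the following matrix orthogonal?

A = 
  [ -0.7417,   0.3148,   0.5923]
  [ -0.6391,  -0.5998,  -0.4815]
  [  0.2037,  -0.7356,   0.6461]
Yes

AᵀA = 
  [  1.0001,   0,   0]
  [  0,   1,   0]
  [  0,   0,   1.0001]
≈ I (equal to I up to the 4-dp rounding of the entries)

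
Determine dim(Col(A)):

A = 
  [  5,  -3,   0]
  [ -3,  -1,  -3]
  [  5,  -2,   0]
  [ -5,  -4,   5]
Row reduce:
R2 → R2 + (3/5)·R1
R3 → R3 - (1)·R1
R4 → R4 + (1)·R1
R3 → R3 + (5/14)·R2
R4 → R4 - (5/2)·R2
R4 → R4 + (35/3)·R3
REF = 
  [     5,     -3,      0]
  [     0,  -14/5,     -3]
  [     0,      0, -15/14]
  [     0,      0,      0]
Pivot columns: 1, 2, 3 → 3 pivots.
dim(Col(A)) = number of pivot columns = 3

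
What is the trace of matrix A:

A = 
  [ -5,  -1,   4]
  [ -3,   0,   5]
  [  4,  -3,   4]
-1

tr(A) = -5 + 0 + 4 = -1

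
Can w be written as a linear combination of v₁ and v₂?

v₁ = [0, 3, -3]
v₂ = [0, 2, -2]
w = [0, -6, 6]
Yes

Form the augmented matrix and row-reduce:
[v₁|v₂|w] = 
  [  0,   0,   0]
  [  3,   2,  -6]
  [ -3,  -2,   6]
Swap R1 ↔ R2
R3 → R3 + (1)·R1
REF = 
  [  3,   2,  -6]
  [  0,   0,   0]
  [  0,   0,   0]

No row of the form [0 0 | nonzero], so the system is consistent. Back-substitution gives c₁ = -2, c₂ = 0: w = (-2)·v₁ + (0)·v₂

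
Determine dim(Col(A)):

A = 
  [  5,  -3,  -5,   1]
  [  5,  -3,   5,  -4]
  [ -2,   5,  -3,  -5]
dim(Col(A)) = 3

Row reduce:
R2 → R2 - (1)·R1
R3 → R3 + (2/5)·R1
Swap R2 ↔ R3
REF = 
  [    5,    -3,    -5,     1]
  [    0,  19/5,    -5, -23/5]
  [    0,     0,    10,    -5]
Pivot columns: 1, 2, 3 → 3 pivots.
dim(Col(A)) = number of pivot columns = 3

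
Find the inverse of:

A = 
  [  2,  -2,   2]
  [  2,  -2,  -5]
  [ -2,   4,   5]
det(A) = (2)·((-2)(5) - (-5)(4)) - (-2)·((2)(5) - (-5)(-2)) + (2)·((2)(4) - (-2)(-2))
  = (2)(10) - (-2)(0) + (2)(4)
  = 28
det(A) = 28 ≠ 0, so A is invertible.

Cofactors Cᵢⱼ = (-1)ⁱ⁺ʲ·Mᵢⱼ:
C = 
  [ 10,   0,   4]
  [ 18,  14,  -4]
  [ 14,  14,   0]

adj(A) = Cᵀ:
adj(A) = 
  [ 10,  18,  14]
  [  0,  14,  14]
  [  4,  -4,   0]

A⁻¹ = (1/28) · adj(A):
A⁻¹ = 
  [5/14, 9/14,  1/2]
  [   0,  1/2,  1/2]
  [ 1/7, -1/7,    0]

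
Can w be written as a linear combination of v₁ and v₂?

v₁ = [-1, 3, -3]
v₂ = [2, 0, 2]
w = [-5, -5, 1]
No

Form the augmented matrix and row-reduce:
[v₁|v₂|w] = 
  [ -1,   2,  -5]
  [  3,   0,  -5]
  [ -3,   2,   1]
R2 → R2 + (3)·R1
R3 → R3 - (3)·R1
R3 → R3 + (2/3)·R2
REF = 
  [ -1,   2,  -5]
  [  0,   6, -20]
  [  0,   0, 8/3]

Row 3 reads [0 0 | 8/3], i.e. 0 = 8/3, so the system is inconsistent and w ∉ span{v₁, v₂}.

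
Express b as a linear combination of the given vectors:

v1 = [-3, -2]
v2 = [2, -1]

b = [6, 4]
c1 = -2, c2 = 0

b = -2·v1 + 0·v2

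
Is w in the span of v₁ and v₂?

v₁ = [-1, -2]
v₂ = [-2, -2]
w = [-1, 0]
Yes

Form the augmented matrix and row-reduce:
[v₁|v₂|w] = 
  [ -1,  -2,  -1]
  [ -2,  -2,   0]
R2 → R2 - (2)·R1
REF = 
  [ -1,  -2,  -1]
  [  0,   2,   2]

No row of the form [0 0 | nonzero], so the system is consistent. Back-substitution gives c₁ = -1, c₂ = 1: w = (-1)·v₁ + (1)·v₂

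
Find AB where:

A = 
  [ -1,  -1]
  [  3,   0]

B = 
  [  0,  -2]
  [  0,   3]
AB = 
  [  0,  -1]
  [  0,  -6]

A is 2×2 and B is 2×2, so AB is 2×2. Each entry is (row of A)·(column of B):
AB[1,1] = (-1)(0) + (-1)(0) = 0
AB[1,2] = (-1)(-2) + (-1)(3) = -1
AB[2,1] = (3)(0) + (0)(0) = 0
AB[2,2] = (3)(-2) + (0)(3) = -6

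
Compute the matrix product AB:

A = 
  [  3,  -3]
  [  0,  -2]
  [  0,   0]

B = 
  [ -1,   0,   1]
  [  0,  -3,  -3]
AB = 
  [ -3,   9,  12]
  [  0,   6,   6]
  [  0,   0,   0]

A is 3×2 and B is 2×3, so AB is 3×3. Each entry is (row of A)·(column of B):
AB[1,1] = (3)(-1) + (-3)(0) = -3
AB[1,2] = (3)(0) + (-3)(-3) = 9
AB[1,3] = (3)(1) + (-3)(-3) = 12
AB[2,1] = (0)(-1) + (-2)(0) = 0
AB[2,2] = (0)(0) + (-2)(-3) = 6
AB[2,3] = (0)(1) + (-2)(-3) = 6
AB[3,1] = (0)(-1) + (0)(0) = 0
AB[3,2] = (0)(0) + (0)(-3) = 0
AB[3,3] = (0)(1) + (0)(-3) = 0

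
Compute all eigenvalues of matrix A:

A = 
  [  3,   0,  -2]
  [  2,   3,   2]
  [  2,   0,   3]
Characteristic polynomial: det(λI - A) = λ³ - 9λ² + 31λ - 39
Testing integer divisors of the constant term: p(3) = 0, so (λ - 3) is a factor:
p(λ) = (λ - 3)(λ² - 6λ + 13)
λ² - 6λ + 13 = 0  ⇒  λ = (6 ± √((-6)² - 4·(13)))/2 = (6 ± √(-16))/2
  = 3 + 2i,  3 - 2i

λ = 3, 3 + 2i, 3 - 2i  (≈ 3, 3 + 2i, 3 - 2i)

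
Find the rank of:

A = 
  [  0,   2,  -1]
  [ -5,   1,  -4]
rank(A) = 2

Row reduce:
Swap R1 ↔ R2
REF = 
  [ -5,   1,  -4]
  [  0,   2,  -1]
Pivot columns: 1, 2 → 2 pivots.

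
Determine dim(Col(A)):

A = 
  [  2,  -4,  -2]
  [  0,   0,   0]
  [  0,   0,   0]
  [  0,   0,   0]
dim(Col(A)) = 1

Row reduce:
(no row operations needed)
REF = 
  [  2,  -4,  -2]
  [  0,   0,   0]
  [  0,   0,   0]
  [  0,   0,   0]
Pivot columns: 1 → 1 pivot.
dim(Col(A)) = number of pivot columns = 1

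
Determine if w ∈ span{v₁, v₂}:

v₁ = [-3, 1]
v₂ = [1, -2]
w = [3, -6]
Yes

Form the augmented matrix and row-reduce:
[v₁|v₂|w] = 
  [ -3,   1,   3]
  [  1,  -2,  -6]
R2 → R2 + (1/3)·R1
REF = 
  [  -3,    1,    3]
  [   0, -5/3,   -5]

No row of the form [0 0 | nonzero], so the system is consistent. Back-substitution gives c₁ = 0, c₂ = 3: w = (0)·v₁ + (3)·v₂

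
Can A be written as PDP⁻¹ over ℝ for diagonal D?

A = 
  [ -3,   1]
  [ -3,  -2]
No

tr(A) = -5, det(A) = 9
Characteristic polynomial: λ² - tr(A)λ + det(A) = λ² + 5λ + 9
λ² + 5λ + 9 = 0  ⇒  λ = (-5 ± √((5)² - 4·(9)))/2 = (-5 ± √(-11))/2
  = (-5 + i√11)/2,  (-5 - i√11)/2
Eigenvalues: (-5 + i√11)/2, (-5 - i√11)/2  (≈ -2.5 + 1.658i, -2.5 - 1.658i)
Has complex eigenvalues (not diagonalizable over ℝ).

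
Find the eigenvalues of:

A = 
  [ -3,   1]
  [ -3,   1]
λ = 0, -2

tr(A) = -2, det(A) = 0
Characteristic polynomial: λ² - tr(A)λ + det(A) = λ² + 2λ
λ² + 2λ = λ(λ + 2)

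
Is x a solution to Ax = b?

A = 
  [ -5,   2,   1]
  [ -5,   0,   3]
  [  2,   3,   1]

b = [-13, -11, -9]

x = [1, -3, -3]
No

Ax = [-14, -14, -10] ≠ b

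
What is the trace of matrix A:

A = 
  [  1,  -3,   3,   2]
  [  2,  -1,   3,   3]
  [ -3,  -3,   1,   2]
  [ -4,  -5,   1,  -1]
0

tr(A) = 1 + -1 + 1 + -1 = 0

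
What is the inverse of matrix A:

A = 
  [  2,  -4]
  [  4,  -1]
det(A) = (2)(-1) - (-4)(4) = 14
For a 2×2 matrix, A⁻¹ = (1/det(A)) · [[d, -b], [-c, a]]
    = (1/14) · [[-1, 4], [-4, 2]]

A⁻¹ = 
  [-1/14,   2/7]
  [ -2/7,   1/7]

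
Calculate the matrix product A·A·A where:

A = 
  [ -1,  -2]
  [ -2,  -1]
A² = A·A:
A²[1,1] = (-1)(-1) + (-2)(-2) = 5
A²[1,2] = (-1)(-2) + (-2)(-1) = 4
A²[2,1] = (-2)(-1) + (-1)(-2) = 4
A²[2,2] = (-2)(-2) + (-1)(-1) = 5
A² = 
  [  5,   4]
  [  4,   5]

A^3 = A^2·A:
A^3[1,1] = (5)(-1) + (4)(-2) = -13
A^3[1,2] = (5)(-2) + (4)(-1) = -14
A^3[2,1] = (4)(-1) + (5)(-2) = -14
A^3[2,2] = (4)(-2) + (5)(-1) = -13
A^3 = 
  [-13, -14]
  [-14, -13]

Therefore
A^3 = 
  [-13, -14]
  [-14, -13]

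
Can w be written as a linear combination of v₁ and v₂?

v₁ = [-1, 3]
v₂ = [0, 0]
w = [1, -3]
Yes

Form the augmented matrix and row-reduce:
[v₁|v₂|w] = 
  [ -1,   0,   1]
  [  3,   0,  -3]
R2 → R2 + (3)·R1
REF = 
  [ -1,   0,   1]
  [  0,   0,   0]

No row of the form [0 0 | nonzero], so the system is consistent. Back-substitution gives c₁ = -1, c₂ = 0: w = (-1)·v₁ + (0)·v₂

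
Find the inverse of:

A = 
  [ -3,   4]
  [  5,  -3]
det(A) = (-3)(-3) - (4)(5) = -11
For a 2×2 matrix, A⁻¹ = (1/det(A)) · [[d, -b], [-c, a]]
    = (-1/11) · [[-3, -4], [-5, -3]]

A⁻¹ = 
  [3/11, 4/11]
  [5/11, 3/11]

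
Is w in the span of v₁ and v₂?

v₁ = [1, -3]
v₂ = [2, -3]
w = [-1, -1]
Yes

Form the augmented matrix and row-reduce:
[v₁|v₂|w] = 
  [  1,   2,  -1]
  [ -3,  -3,  -1]
R2 → R2 + (3)·R1
REF = 
  [  1,   2,  -1]
  [  0,   3,  -4]

No row of the form [0 0 | nonzero], so the system is consistent. Back-substitution gives c₁ = 5/3, c₂ = -4/3: w = (5/3)·v₁ + (-4/3)·v₂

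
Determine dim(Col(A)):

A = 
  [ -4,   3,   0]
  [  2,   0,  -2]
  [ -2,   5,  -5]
dim(Col(A)) = 3

Row reduce:
R2 → R2 + (1/2)·R1
R3 → R3 - (1/2)·R1
R3 → R3 - (7/3)·R2
REF = 
  [  -4,    3,    0]
  [   0,  3/2,   -2]
  [   0,    0, -1/3]
Pivot columns: 1, 2, 3 → 3 pivots.
dim(Col(A)) = number of pivot columns = 3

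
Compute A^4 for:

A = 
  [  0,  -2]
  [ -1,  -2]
A² = A·A:
A²[1,1] = (0)(0) + (-2)(-1) = 2
A²[1,2] = (0)(-2) + (-2)(-2) = 4
A²[2,1] = (-1)(0) + (-2)(-1) = 2
A²[2,2] = (-1)(-2) + (-2)(-2) = 6
A² = 
  [  2,   4]
  [  2,   6]

A^3 = A^2·A:
A^3[1,1] = (2)(0) + (4)(-1) = -4
A^3[1,2] = (2)(-2) + (4)(-2) = -12
A^3[2,1] = (2)(0) + (6)(-1) = -6
A^3[2,2] = (2)(-2) + (6)(-2) = -16
A^3 = 
  [ -4, -12]
  [ -6, -16]

A^4 = A^3·A:
A^4[1,1] = (-4)(0) + (-12)(-1) = 12
A^4[1,2] = (-4)(-2) + (-12)(-2) = 32
A^4[2,1] = (-6)(0) + (-16)(-1) = 16
A^4[2,2] = (-6)(-2) + (-16)(-2) = 44
A^4 = 
  [ 12,  32]
  [ 16,  44]

Therefore
A^4 = 
  [ 12,  32]
  [ 16,  44]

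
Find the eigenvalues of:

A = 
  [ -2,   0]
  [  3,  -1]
tr(A) = -3, det(A) = 2
Characteristic polynomial: λ² - tr(A)λ + det(A) = λ² + 3λ + 2
λ² + 3λ + 2 = (λ + 2)(λ + 1)

λ = -1, -2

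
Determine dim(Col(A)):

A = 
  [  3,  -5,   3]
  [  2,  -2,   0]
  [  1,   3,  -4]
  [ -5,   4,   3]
Row reduce:
R2 → R2 - (2/3)·R1
R3 → R3 - (1/3)·R1
R4 → R4 + (5/3)·R1
R3 → R3 - (7/2)·R2
R4 → R4 + (13/4)·R2
R4 → R4 - (3/4)·R3
REF = 
  [  3,  -5,   3]
  [  0, 4/3,  -2]
  [  0,   0,   2]
  [  0,   0,   0]
Pivot columns: 1, 2, 3 → 3 pivots.
dim(Col(A)) = number of pivot columns = 3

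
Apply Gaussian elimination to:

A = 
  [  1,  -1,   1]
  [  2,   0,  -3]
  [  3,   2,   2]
Row operations:
R2 → R2 - (2)·R1
R3 → R3 - (3)·R1
R3 → R3 - (5/2)·R2

Resulting echelon form:
REF = 
  [   1,   -1,    1]
  [   0,    2,   -5]
  [   0,    0, 23/2]

Rank = 3 (number of non-zero pivot rows).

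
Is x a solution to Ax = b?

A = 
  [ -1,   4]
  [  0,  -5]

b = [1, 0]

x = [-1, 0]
Yes

Ax = [1, 0] = b ✓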